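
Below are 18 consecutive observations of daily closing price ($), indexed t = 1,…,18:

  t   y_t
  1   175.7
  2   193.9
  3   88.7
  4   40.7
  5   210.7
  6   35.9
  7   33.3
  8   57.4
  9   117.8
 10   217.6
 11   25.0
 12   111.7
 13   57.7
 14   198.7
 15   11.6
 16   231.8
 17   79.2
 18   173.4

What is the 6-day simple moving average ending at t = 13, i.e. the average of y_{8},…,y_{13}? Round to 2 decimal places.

97.87

Sum of periods 8–13: 57.4 + 117.8 + 217.6 + 25.0 + 111.7 + 57.7 = 587.2
Divide by 6: 587.2 / 6 = 97.87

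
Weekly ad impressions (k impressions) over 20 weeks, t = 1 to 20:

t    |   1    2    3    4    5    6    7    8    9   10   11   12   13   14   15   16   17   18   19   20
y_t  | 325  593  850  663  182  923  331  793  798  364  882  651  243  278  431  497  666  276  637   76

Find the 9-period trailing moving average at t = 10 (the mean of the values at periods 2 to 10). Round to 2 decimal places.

Sum of periods 2–10: 593 + 850 + 663 + 182 + 923 + 331 + 793 + 798 + 364 = 5497
Divide by 9: 5497 / 9 = 610.78

610.78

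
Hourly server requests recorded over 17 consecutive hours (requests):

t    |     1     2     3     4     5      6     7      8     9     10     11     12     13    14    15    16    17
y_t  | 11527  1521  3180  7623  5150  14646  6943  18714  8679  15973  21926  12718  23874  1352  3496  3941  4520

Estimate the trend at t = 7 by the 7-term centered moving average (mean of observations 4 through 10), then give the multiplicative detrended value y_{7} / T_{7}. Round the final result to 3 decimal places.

0.625

Trend T_7 = (7623 + 5150 + 14646 + 6943 + 18714 + 8679 + 15973) / 7 = 77728/7 = 11104.00000
Ratio to trend: 6943 / 11104.00000 = 0.625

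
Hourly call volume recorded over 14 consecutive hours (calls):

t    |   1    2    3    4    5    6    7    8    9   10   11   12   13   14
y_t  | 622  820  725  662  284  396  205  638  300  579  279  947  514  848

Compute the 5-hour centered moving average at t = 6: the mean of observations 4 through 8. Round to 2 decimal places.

437.00

Sum of periods 4–8: 662 + 284 + 396 + 205 + 638 = 2185
Divide by 5: 2185 / 5 = 437.00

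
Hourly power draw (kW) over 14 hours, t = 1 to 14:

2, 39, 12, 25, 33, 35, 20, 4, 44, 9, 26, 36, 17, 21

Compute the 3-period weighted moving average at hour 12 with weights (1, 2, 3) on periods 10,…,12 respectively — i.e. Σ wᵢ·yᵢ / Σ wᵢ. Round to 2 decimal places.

Weighted sum: 1·9 + 2·26 + 3·36 = 9 + 52 + 108 = 169
Weight total: 1 + 2 + 3 = 6
WMA = 169 / 6 = 28.17

28.17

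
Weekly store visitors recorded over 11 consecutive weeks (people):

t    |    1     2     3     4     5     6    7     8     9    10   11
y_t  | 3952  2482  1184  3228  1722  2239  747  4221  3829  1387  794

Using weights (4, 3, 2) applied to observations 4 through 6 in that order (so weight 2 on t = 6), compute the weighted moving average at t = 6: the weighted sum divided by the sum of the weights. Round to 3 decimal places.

2506.222

Weighted sum: 4·3228 + 3·1722 + 2·2239 = 12912 + 5166 + 4478 = 22556
Weight total: 4 + 3 + 2 = 9
WMA = 22556 / 9 = 2506.222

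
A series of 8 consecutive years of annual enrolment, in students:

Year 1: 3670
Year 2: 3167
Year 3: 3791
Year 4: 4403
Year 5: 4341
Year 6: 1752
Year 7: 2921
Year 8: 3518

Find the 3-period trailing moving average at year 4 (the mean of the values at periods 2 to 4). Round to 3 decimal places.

3787.000

Sum of periods 2–4: 3167 + 3791 + 4403 = 11361
Divide by 3: 11361 / 3 = 3787.000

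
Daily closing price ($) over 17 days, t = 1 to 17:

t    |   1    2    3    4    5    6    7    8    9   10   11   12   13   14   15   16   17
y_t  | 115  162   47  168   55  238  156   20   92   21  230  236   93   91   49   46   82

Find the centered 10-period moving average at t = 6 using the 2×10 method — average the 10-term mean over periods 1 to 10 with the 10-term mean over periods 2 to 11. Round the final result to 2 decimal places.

Sum over 1–10: 115 + 162 + 47 + 168 + 55 + 238 + 156 + 20 + 92 + 21 = 1074
Sum over 2–11: 162 + 47 + 168 + 55 + 238 + 156 + 20 + 92 + 21 + 230 = 1189
CMA at t=6 = (1074 + 1189) / (2·10) = 2263 / 20 = 113.15

113.15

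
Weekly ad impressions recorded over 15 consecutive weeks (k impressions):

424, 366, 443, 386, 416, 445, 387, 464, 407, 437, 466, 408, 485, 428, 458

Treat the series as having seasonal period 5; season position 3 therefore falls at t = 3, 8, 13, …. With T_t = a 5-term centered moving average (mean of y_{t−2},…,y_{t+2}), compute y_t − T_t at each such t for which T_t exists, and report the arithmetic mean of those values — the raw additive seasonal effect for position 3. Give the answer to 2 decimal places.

Season position 3 occurs at t = 3, 8, 13 (where T_t is defined).
t=3: T_3 = 407.0000; y_3 − T_3 = 443 − 407.0000 = 36.0000
t=8: T_8 = 428.0000; y_8 − T_8 = 464 − 428.0000 = 36.0000
t=13: T_13 = 449.0000; y_13 − T_13 = 485 − 449.0000 = 36.0000
Mean deviation: (36.0000 + 36.0000 + 36.0000) / 3 = 36.00

36.00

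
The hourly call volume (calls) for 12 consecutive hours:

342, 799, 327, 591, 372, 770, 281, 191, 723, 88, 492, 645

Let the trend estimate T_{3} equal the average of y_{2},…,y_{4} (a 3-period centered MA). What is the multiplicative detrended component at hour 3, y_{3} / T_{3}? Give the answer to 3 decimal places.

0.571

Trend T_3 = (799 + 327 + 591) / 3 = 1717/3 = 572.33333
Ratio to trend: 327 / 572.33333 = 0.571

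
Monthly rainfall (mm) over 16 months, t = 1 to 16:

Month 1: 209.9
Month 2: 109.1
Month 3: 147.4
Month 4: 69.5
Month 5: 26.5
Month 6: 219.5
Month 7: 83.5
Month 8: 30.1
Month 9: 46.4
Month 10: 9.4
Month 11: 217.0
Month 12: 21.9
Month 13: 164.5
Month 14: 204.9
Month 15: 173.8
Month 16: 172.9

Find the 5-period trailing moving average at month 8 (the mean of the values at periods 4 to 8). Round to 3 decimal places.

85.820

Sum of periods 4–8: 69.5 + 26.5 + 219.5 + 83.5 + 30.1 = 429.1
Divide by 5: 429.1 / 5 = 85.820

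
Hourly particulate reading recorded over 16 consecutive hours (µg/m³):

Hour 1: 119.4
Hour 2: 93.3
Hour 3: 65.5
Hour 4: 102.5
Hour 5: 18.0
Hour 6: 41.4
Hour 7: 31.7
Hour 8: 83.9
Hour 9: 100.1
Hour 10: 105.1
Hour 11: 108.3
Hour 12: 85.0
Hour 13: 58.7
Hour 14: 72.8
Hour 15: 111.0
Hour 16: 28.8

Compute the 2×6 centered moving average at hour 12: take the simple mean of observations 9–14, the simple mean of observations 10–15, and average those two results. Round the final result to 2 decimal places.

89.24

Sum over 9–14: 100.1 + 105.1 + 108.3 + 85.0 + 58.7 + 72.8 = 530.0
Sum over 10–15: 105.1 + 108.3 + 85.0 + 58.7 + 72.8 + 111.0 = 540.9
CMA at t=12 = (530.0 + 540.9) / (2·6) = 1070.9 / 12 = 89.24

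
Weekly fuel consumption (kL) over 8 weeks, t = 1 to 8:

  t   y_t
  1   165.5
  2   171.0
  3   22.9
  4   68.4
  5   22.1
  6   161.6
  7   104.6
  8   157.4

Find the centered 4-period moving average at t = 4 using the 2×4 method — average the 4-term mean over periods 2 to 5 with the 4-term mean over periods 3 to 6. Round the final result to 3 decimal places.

Sum over 2–5: 171.0 + 22.9 + 68.4 + 22.1 = 284.4
Sum over 3–6: 22.9 + 68.4 + 22.1 + 161.6 = 275.0
CMA at t=4 = (284.4 + 275.0) / (2·4) = 559.4 / 8 = 69.925

69.925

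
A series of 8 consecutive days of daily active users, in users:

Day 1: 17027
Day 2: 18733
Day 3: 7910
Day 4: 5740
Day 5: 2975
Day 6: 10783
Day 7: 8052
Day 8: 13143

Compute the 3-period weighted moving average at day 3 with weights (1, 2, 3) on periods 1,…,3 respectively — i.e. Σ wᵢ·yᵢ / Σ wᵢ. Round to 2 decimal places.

13037.17

Weighted sum: 1·17027 + 2·18733 + 3·7910 = 17027 + 37466 + 23730 = 78223
Weight total: 1 + 2 + 3 = 6
WMA = 78223 / 6 = 13037.17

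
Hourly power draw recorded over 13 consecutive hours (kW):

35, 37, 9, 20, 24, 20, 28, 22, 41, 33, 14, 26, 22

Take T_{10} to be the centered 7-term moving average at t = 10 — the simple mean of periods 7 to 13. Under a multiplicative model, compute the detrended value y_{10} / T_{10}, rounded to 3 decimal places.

1.242

Trend T_10 = (28 + 22 + 41 + 33 + 14 + 26 + 22) / 7 = 186/7 = 26.57143
Ratio to trend: 33 / 26.57143 = 1.242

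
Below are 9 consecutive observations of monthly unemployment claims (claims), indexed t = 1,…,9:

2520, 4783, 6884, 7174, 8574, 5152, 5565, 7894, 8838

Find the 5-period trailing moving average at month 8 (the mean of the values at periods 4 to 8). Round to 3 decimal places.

Sum of periods 4–8: 7174 + 8574 + 5152 + 5565 + 7894 = 34359
Divide by 5: 34359 / 5 = 6871.800

6871.800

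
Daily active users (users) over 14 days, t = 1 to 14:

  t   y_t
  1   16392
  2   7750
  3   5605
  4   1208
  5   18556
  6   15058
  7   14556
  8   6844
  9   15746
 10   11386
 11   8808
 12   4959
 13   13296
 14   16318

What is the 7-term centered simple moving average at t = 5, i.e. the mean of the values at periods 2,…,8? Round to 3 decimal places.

Sum of periods 2–8: 7750 + 5605 + 1208 + 18556 + 15058 + 14556 + 6844 = 69577
Divide by 7: 69577 / 7 = 9939.571

9939.571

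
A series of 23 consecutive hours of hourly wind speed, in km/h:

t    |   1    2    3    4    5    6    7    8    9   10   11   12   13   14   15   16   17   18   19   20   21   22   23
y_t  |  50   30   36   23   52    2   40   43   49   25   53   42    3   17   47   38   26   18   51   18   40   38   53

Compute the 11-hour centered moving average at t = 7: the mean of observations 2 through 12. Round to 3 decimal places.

35.909

Sum of periods 2–12: 30 + 36 + 23 + 52 + 2 + 40 + 43 + 49 + 25 + 53 + 42 = 395
Divide by 11: 395 / 11 = 35.909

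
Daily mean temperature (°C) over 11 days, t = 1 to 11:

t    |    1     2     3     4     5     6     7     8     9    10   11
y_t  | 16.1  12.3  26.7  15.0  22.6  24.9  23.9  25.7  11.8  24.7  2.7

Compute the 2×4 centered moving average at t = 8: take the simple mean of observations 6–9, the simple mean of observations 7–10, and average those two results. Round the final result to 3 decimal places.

21.550

Sum over 6–9: 24.9 + 23.9 + 25.7 + 11.8 = 86.3
Sum over 7–10: 23.9 + 25.7 + 11.8 + 24.7 = 86.1
CMA at t=8 = (86.3 + 86.1) / (2·4) = 172.4 / 8 = 21.550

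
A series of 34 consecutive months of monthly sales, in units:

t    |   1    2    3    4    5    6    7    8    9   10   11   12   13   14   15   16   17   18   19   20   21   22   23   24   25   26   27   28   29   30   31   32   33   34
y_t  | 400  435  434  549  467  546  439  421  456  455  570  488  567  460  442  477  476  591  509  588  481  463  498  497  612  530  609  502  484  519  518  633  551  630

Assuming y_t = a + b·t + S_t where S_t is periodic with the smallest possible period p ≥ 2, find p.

7

First differences y_{t+1} − y_t: 35, -1, 115, -82, 79, -107, -18, 35, -1, 115, -82, 79, -107, -18, 35, -1, …
The difference pattern repeats every 7 terms and not for any smaller step, so p = 7.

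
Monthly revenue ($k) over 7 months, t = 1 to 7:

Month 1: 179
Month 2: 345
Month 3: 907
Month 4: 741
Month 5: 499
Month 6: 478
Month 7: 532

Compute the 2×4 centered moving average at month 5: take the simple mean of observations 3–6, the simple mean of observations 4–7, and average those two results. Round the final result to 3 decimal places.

609.375

Sum over 3–6: 907 + 741 + 499 + 478 = 2625
Sum over 4–7: 741 + 499 + 478 + 532 = 2250
CMA at t=5 = (2625 + 2250) / (2·4) = 4875 / 8 = 609.375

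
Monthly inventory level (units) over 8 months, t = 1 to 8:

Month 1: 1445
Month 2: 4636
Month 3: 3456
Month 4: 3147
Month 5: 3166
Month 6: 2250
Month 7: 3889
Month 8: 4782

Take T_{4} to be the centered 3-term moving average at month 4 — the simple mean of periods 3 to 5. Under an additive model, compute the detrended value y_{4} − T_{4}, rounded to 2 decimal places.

Trend T_4 = (3456 + 3147 + 3166) / 3 = 9769/3 = 3256.3333
Detrended value: 3147 − 3256.3333 = -109.33

-109.33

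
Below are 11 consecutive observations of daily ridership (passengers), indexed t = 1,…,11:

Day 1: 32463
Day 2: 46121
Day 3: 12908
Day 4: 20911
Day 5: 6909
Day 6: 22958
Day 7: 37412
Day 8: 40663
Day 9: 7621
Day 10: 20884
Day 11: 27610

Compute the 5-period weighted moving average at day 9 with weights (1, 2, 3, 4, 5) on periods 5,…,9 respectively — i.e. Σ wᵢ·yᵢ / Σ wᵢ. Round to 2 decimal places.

24387.87

Weighted sum: 1·6909 + 2·22958 + 3·37412 + 4·40663 + 5·7621 = 6909 + 45916 + 112236 + 162652 + 38105 = 365818
Weight total: 1 + 2 + 3 + 4 + 5 = 15
WMA = 365818 / 15 = 24387.87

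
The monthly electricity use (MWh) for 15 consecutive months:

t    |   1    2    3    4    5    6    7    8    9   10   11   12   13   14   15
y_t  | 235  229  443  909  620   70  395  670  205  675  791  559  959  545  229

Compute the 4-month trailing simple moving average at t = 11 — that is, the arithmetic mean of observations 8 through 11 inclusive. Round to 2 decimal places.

585.25

Sum of periods 8–11: 670 + 205 + 675 + 791 = 2341
Divide by 4: 2341 / 4 = 585.25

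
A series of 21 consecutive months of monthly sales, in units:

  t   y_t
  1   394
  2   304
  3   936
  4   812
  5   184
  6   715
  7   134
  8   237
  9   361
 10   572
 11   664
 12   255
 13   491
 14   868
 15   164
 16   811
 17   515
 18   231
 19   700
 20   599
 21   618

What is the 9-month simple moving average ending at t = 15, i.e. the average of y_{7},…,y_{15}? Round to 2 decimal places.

Sum of periods 7–15: 134 + 237 + 361 + 572 + 664 + 255 + 491 + 868 + 164 = 3746
Divide by 9: 3746 / 9 = 416.22

416.22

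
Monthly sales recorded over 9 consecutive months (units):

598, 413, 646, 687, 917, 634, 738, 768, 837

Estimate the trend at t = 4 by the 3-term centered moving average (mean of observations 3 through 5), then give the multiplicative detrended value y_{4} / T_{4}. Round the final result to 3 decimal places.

Trend T_4 = (646 + 687 + 917) / 3 = 2250/3 = 750.00000
Ratio to trend: 687 / 750.00000 = 0.916

0.916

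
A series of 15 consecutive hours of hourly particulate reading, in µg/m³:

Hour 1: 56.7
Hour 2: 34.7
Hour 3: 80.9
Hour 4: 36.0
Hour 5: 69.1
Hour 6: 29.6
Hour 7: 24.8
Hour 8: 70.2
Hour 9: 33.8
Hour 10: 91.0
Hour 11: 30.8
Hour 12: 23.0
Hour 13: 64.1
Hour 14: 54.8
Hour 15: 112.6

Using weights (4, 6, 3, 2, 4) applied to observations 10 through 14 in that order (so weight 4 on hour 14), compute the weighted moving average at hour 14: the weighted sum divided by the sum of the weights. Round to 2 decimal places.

50.80

Weighted sum: 4·91.0 + 6·30.8 + 3·23.0 + 2·64.1 + 4·54.8 = 364.0 + 184.8 + 69.0 + 128.2 + 219.2 = 965.2
Weight total: 4 + 6 + 3 + 2 + 4 = 19
WMA = 965.2 / 19 = 50.80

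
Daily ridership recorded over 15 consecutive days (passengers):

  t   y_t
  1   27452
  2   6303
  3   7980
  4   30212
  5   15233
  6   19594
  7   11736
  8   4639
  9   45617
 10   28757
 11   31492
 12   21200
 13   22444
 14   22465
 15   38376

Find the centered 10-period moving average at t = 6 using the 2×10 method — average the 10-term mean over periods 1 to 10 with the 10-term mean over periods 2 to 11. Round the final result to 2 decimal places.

Sum over 1–10: 27452 + 6303 + 7980 + 30212 + 15233 + 19594 + 11736 + 4639 + 45617 + 28757 = 197523
Sum over 2–11: 6303 + 7980 + 30212 + 15233 + 19594 + 11736 + 4639 + 45617 + 28757 + 31492 = 201563
CMA at t=6 = (197523 + 201563) / (2·10) = 399086 / 20 = 19954.30

19954.30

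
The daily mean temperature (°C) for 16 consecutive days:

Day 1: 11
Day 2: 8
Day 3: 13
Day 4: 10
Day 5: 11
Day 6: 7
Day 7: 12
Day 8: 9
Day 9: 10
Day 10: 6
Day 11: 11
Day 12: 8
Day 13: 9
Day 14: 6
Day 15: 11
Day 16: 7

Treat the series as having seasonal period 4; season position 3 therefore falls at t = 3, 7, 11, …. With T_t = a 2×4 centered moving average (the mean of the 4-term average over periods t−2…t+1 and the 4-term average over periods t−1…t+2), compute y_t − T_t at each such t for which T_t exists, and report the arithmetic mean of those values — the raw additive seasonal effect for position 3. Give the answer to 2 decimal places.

2.42

Season position 3 occurs at t = 3, 7, 11 (where T_t is defined).
t=3: T_3 = 10.5000; y_3 − T_3 = 13 − 10.5000 = 2.5000
t=7: T_7 = 9.6250; y_7 − T_7 = 12 − 9.6250 = 2.3750
t=11: T_11 = 8.6250; y_11 − T_11 = 11 − 8.6250 = 2.3750
Mean deviation: (2.5000 + 2.3750 + 2.3750) / 3 = 2.42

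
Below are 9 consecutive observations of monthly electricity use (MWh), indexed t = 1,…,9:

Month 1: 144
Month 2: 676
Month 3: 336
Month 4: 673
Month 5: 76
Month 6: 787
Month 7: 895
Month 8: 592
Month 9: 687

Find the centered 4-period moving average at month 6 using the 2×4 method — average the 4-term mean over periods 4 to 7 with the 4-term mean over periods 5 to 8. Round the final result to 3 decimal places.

597.625

Sum over 4–7: 673 + 76 + 787 + 895 = 2431
Sum over 5–8: 76 + 787 + 895 + 592 = 2350
CMA at t=6 = (2431 + 2350) / (2·4) = 4781 / 8 = 597.625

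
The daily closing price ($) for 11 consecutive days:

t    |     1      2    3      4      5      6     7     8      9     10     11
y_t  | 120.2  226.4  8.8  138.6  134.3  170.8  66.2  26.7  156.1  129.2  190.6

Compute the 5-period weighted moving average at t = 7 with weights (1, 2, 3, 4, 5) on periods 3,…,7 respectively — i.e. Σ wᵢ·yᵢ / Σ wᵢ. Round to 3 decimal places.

Weighted sum: 1·8.8 + 2·138.6 + 3·134.3 + 4·170.8 + 5·66.2 = 8.8 + 277.2 + 402.9 + 683.2 + 331.0 = 1703.1
Weight total: 1 + 2 + 3 + 4 + 5 = 15
WMA = 1703.1 / 15 = 113.540

113.540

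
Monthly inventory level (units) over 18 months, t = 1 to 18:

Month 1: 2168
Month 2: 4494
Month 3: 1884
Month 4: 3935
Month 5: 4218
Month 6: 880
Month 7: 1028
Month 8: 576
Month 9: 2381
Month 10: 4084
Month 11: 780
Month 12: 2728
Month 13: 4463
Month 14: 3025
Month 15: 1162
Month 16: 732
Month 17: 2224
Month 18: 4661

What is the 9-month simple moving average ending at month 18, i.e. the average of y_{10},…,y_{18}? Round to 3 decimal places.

Sum of periods 10–18: 4084 + 780 + 2728 + 4463 + 3025 + 1162 + 732 + 2224 + 4661 = 23859
Divide by 9: 23859 / 9 = 2651.000

2651.000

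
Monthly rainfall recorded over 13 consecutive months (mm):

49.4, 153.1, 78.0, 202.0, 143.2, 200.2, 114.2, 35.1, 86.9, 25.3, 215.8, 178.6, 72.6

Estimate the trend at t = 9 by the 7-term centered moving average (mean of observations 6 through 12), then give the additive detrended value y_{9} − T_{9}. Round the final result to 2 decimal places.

Trend T_9 = (200.2 + 114.2 + 35.1 + 86.9 + 25.3 + 215.8 + 178.6) / 7 = 856.1/7 = 122.3000
Detrended value: 86.9 − 122.3000 = -35.40

-35.40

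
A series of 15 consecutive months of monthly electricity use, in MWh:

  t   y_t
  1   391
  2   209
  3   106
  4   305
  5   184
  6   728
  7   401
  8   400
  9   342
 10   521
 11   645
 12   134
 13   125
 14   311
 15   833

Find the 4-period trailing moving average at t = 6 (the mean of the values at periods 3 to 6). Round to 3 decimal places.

Sum of periods 3–6: 106 + 305 + 184 + 728 = 1323
Divide by 4: 1323 / 4 = 330.750

330.750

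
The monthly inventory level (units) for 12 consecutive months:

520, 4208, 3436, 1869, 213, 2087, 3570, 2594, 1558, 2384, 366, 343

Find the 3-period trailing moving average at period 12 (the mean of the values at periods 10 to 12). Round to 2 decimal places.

1031.00

Sum of periods 10–12: 2384 + 366 + 343 = 3093
Divide by 3: 3093 / 3 = 1031.00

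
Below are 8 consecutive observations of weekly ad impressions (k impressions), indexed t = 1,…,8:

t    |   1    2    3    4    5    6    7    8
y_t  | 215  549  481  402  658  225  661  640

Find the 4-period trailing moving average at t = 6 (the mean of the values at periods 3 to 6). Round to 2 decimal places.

441.50

Sum of periods 3–6: 481 + 402 + 658 + 225 = 1766
Divide by 4: 1766 / 4 = 441.50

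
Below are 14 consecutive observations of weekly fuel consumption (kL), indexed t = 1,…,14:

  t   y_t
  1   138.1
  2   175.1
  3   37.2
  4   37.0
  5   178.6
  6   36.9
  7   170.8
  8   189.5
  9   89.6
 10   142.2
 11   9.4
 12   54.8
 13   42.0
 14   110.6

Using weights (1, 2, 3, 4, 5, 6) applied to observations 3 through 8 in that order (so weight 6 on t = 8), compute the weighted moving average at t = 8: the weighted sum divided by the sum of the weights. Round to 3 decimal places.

132.648

Weighted sum: 1·37.2 + 2·37.0 + 3·178.6 + 4·36.9 + 5·170.8 + 6·189.5 = 37.2 + 74.0 + 535.8 + 147.6 + 854.0 + 1137.0 = 2785.6
Weight total: 1 + 2 + 3 + 4 + 5 + 6 = 21
WMA = 2785.6 / 21 = 132.648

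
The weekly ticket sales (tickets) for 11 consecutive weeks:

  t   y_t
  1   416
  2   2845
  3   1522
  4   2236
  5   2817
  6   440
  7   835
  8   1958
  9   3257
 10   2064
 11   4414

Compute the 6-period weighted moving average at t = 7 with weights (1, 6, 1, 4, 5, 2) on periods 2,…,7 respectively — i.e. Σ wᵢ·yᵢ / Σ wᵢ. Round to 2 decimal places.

1544.79

Weighted sum: 1·2845 + 6·1522 + 1·2236 + 4·2817 + 5·440 + 2·835 = 2845 + 9132 + 2236 + 11268 + 2200 + 1670 = 29351
Weight total: 1 + 6 + 1 + 4 + 5 + 2 = 19
WMA = 29351 / 19 = 1544.79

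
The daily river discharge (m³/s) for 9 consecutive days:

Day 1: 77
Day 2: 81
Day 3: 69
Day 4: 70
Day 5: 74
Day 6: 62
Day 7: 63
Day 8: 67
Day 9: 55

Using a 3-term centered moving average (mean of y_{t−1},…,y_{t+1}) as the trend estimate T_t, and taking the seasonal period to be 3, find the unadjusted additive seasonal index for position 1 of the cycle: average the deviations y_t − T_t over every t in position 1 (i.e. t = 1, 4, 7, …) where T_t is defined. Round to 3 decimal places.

-1.000

Season position 1 occurs at t = 4, 7 (where T_t is defined).
t=4: T_4 = 71.00000; y_4 − T_4 = 70 − 71.00000 = -1.00000
t=7: T_7 = 64.00000; y_7 − T_7 = 63 − 64.00000 = -1.00000
Mean deviation: (-1.00000 + -1.00000) / 2 = -1.000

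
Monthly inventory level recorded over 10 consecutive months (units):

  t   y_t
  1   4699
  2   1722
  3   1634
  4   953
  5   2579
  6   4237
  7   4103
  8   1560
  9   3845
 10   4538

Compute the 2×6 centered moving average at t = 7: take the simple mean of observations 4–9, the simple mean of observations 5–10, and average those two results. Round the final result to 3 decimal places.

3178.250

Sum over 4–9: 953 + 2579 + 4237 + 4103 + 1560 + 3845 = 17277
Sum over 5–10: 2579 + 4237 + 4103 + 1560 + 3845 + 4538 = 20862
CMA at t=7 = (17277 + 20862) / (2·6) = 38139 / 12 = 3178.250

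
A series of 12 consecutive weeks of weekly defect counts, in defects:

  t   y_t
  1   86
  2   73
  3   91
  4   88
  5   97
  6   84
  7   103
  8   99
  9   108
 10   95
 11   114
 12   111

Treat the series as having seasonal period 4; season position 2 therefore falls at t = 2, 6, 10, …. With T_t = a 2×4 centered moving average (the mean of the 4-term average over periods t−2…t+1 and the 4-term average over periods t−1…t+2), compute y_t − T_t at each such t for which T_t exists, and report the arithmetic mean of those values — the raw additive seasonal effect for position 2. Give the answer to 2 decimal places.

Season position 2 occurs at t = 6, 10 (where T_t is defined).
t=6: T_6 = 94.3750; y_6 − T_6 = 84 − 94.3750 = -10.3750
t=10: T_10 = 105.5000; y_10 − T_10 = 95 − 105.5000 = -10.5000
Mean deviation: (-10.3750 + -10.5000) / 2 = -10.44

-10.44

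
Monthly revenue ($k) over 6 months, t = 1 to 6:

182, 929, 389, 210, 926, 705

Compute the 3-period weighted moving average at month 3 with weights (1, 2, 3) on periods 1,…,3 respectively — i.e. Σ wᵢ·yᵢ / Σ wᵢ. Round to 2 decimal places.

Weighted sum: 1·182 + 2·929 + 3·389 = 182 + 1858 + 1167 = 3207
Weight total: 1 + 2 + 3 = 6
WMA = 3207 / 6 = 534.50

534.50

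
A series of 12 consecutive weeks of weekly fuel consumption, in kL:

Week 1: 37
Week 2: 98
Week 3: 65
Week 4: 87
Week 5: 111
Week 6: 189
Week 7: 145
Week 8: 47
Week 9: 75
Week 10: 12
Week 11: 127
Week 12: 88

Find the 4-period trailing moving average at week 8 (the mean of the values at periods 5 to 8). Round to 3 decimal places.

123.000

Sum of periods 5–8: 111 + 189 + 145 + 47 = 492
Divide by 4: 492 / 4 = 123.000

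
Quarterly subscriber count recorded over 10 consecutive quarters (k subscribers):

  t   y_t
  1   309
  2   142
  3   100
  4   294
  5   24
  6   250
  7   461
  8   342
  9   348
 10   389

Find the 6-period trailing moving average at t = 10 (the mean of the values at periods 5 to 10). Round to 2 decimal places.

Sum of periods 5–10: 24 + 250 + 461 + 342 + 348 + 389 = 1814
Divide by 6: 1814 / 6 = 302.33

302.33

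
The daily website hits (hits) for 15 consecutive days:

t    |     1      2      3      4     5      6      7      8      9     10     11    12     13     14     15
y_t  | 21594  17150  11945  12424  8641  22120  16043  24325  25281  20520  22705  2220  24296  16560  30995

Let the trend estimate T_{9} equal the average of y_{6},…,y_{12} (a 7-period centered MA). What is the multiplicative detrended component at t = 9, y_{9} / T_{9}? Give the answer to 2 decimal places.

1.33

Trend T_9 = (22120 + 16043 + 24325 + 25281 + 20520 + 22705 + 2220) / 7 = 133214/7 = 19030.5714
Ratio to trend: 25281 / 19030.5714 = 1.33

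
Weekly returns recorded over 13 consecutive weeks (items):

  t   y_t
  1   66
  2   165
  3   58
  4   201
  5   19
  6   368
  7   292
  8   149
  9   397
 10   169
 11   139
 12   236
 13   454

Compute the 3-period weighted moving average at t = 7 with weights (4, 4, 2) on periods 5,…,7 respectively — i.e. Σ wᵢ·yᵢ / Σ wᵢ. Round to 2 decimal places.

Weighted sum: 4·19 + 4·368 + 2·292 = 76 + 1472 + 584 = 2132
Weight total: 4 + 4 + 2 = 10
WMA = 2132 / 10 = 213.20

213.20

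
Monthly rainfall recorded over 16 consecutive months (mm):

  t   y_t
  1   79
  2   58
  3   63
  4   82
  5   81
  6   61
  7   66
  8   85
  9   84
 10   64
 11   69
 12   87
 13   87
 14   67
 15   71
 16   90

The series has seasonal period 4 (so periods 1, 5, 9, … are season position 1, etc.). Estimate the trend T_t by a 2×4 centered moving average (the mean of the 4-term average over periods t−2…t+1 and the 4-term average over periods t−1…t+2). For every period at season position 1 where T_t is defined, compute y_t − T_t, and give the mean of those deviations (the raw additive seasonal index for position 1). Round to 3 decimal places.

9.000

Season position 1 occurs at t = 5, 9, 13 (where T_t is defined).
t=5: T_5 = 72.12500; y_5 − T_5 = 81 − 72.12500 = 8.87500
t=9: T_9 = 75.12500; y_9 − T_9 = 84 − 75.12500 = 8.87500
t=13: T_13 = 77.75000; y_13 − T_13 = 87 − 77.75000 = 9.25000
Mean deviation: (8.87500 + 8.87500 + 9.25000) / 3 = 9.000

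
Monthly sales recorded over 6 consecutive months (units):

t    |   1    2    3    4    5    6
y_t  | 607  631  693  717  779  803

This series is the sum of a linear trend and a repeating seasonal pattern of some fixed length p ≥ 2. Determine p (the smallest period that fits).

2

First differences y_{t+1} − y_t: 24, 62, 24, 62, 24, …
The difference pattern repeats every 2 terms and not for any smaller step, so p = 2.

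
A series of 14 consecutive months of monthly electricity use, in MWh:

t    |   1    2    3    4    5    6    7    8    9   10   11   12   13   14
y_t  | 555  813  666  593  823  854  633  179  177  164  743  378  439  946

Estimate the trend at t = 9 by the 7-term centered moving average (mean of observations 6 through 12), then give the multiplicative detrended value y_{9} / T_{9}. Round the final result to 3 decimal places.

0.396

Trend T_9 = (854 + 633 + 179 + 177 + 164 + 743 + 378) / 7 = 3128/7 = 446.85714
Ratio to trend: 177 / 446.85714 = 0.396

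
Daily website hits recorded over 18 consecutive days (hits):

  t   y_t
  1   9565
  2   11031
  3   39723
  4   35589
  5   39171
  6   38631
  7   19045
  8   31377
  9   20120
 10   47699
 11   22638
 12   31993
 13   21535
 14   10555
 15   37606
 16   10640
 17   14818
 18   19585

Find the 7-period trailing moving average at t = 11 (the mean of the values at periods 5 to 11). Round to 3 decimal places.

Sum of periods 5–11: 39171 + 38631 + 19045 + 31377 + 20120 + 47699 + 22638 = 218681
Divide by 7: 218681 / 7 = 31240.143

31240.143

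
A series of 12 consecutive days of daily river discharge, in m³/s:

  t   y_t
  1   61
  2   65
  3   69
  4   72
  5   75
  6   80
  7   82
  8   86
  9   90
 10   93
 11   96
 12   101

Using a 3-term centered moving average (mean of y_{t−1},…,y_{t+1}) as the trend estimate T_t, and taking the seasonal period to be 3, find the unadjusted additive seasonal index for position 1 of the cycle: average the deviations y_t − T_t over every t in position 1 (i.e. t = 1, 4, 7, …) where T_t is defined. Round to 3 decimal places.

-0.222

Season position 1 occurs at t = 4, 7, 10 (where T_t is defined).
t=4: T_4 = 72.00000; y_4 − T_4 = 72 − 72.00000 = 0.00000
t=7: T_7 = 82.66667; y_7 − T_7 = 82 − 82.66667 = -0.66667
t=10: T_10 = 93.00000; y_10 − T_10 = 93 − 93.00000 = 0.00000
Mean deviation: (0.00000 + -0.66667 + 0.00000) / 3 = -0.222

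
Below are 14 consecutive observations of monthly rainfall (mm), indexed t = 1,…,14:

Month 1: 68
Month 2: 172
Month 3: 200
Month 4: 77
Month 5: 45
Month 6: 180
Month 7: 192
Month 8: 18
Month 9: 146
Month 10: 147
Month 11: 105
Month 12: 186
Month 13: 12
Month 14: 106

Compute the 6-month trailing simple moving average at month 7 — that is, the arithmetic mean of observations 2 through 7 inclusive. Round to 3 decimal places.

144.333

Sum of periods 2–7: 172 + 200 + 77 + 45 + 180 + 192 = 866
Divide by 6: 866 / 6 = 144.333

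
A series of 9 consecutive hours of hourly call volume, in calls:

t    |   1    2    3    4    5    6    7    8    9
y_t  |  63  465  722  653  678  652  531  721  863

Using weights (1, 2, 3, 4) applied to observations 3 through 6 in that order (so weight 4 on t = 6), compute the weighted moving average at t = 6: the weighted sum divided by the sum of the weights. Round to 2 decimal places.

667.00

Weighted sum: 1·722 + 2·653 + 3·678 + 4·652 = 722 + 1306 + 2034 + 2608 = 6670
Weight total: 1 + 2 + 3 + 4 = 10
WMA = 6670 / 10 = 667.00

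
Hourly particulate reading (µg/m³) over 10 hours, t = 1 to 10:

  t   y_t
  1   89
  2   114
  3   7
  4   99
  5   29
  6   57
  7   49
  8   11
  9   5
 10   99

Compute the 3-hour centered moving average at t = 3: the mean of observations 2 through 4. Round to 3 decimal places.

Sum of periods 2–4: 114 + 7 + 99 = 220
Divide by 3: 220 / 3 = 73.333

73.333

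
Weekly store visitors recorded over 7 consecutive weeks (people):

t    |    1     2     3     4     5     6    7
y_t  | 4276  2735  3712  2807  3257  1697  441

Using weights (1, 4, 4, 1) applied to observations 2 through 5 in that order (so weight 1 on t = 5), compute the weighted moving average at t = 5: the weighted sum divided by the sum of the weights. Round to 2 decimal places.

3206.80

Weighted sum: 1·2735 + 4·3712 + 4·2807 + 1·3257 = 2735 + 14848 + 11228 + 3257 = 32068
Weight total: 1 + 4 + 4 + 1 = 10
WMA = 32068 / 10 = 3206.80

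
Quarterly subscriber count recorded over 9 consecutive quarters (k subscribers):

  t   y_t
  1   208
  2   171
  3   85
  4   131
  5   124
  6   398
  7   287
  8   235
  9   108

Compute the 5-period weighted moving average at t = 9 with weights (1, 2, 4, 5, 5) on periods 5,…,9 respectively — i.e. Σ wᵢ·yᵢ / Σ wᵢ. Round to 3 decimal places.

222.529

Weighted sum: 1·124 + 2·398 + 4·287 + 5·235 + 5·108 = 124 + 796 + 1148 + 1175 + 540 = 3783
Weight total: 1 + 2 + 4 + 5 + 5 = 17
WMA = 3783 / 17 = 222.529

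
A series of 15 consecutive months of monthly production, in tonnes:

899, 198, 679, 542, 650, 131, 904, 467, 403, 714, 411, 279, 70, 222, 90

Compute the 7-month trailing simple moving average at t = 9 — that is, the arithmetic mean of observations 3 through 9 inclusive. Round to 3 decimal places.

539.429

Sum of periods 3–9: 679 + 542 + 650 + 131 + 904 + 467 + 403 = 3776
Divide by 7: 3776 / 7 = 539.429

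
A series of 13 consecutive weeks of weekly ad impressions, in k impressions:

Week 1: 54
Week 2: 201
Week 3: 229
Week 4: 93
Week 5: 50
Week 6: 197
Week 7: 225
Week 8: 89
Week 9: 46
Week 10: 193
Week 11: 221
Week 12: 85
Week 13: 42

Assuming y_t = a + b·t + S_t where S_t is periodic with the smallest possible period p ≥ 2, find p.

4

First differences y_{t+1} − y_t: 147, 28, -136, -43, 147, 28, -136, -43, 147, 28, …
The difference pattern repeats every 4 terms and not for any smaller step, so p = 4.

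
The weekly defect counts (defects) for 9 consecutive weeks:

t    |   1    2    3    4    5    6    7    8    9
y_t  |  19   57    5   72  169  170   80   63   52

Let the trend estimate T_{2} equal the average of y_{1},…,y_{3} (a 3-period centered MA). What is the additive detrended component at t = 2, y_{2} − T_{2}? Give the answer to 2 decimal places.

Trend T_2 = (19 + 57 + 5) / 3 = 81/3 = 27.0000
Detrended value: 57 − 27.0000 = 30.00

30.00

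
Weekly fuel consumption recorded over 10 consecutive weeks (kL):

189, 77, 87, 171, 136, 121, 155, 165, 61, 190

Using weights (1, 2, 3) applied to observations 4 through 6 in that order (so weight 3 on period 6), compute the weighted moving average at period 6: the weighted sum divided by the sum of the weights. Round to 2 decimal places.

Weighted sum: 1·171 + 2·136 + 3·121 = 171 + 272 + 363 = 806
Weight total: 1 + 2 + 3 = 6
WMA = 806 / 6 = 134.33

134.33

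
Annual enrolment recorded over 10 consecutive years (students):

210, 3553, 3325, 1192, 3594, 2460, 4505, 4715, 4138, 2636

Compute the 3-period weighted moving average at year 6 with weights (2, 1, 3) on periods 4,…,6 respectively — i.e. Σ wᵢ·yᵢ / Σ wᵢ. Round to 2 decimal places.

Weighted sum: 2·1192 + 1·3594 + 3·2460 = 2384 + 3594 + 7380 = 13358
Weight total: 2 + 1 + 3 = 6
WMA = 13358 / 6 = 2226.33

2226.33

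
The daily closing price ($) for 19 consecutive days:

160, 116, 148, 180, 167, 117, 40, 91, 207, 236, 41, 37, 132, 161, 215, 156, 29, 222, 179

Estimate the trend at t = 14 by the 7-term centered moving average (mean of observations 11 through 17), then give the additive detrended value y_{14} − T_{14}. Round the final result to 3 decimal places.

50.857

Trend T_14 = (41 + 37 + 132 + 161 + 215 + 156 + 29) / 7 = 771/7 = 110.14286
Detrended value: 161 − 110.14286 = 50.857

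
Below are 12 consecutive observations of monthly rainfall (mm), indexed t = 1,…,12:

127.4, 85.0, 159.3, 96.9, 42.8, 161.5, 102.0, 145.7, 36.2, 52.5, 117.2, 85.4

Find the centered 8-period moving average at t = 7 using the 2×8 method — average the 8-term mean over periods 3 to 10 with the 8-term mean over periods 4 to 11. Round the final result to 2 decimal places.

Sum over 3–10: 159.3 + 96.9 + 42.8 + 161.5 + 102.0 + 145.7 + 36.2 + 52.5 = 796.9
Sum over 4–11: 96.9 + 42.8 + 161.5 + 102.0 + 145.7 + 36.2 + 52.5 + 117.2 = 754.8
CMA at t=7 = (796.9 + 754.8) / (2·8) = 1551.7 / 16 = 96.98

96.98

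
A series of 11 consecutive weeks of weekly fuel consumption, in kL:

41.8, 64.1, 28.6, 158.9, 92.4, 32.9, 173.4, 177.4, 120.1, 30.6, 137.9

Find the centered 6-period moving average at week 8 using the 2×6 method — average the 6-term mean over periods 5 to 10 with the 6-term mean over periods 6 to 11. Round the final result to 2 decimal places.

Sum over 5–10: 92.4 + 32.9 + 173.4 + 177.4 + 120.1 + 30.6 = 626.8
Sum over 6–11: 32.9 + 173.4 + 177.4 + 120.1 + 30.6 + 137.9 = 672.3
CMA at t=8 = (626.8 + 672.3) / (2·6) = 1299.1 / 12 = 108.26

108.26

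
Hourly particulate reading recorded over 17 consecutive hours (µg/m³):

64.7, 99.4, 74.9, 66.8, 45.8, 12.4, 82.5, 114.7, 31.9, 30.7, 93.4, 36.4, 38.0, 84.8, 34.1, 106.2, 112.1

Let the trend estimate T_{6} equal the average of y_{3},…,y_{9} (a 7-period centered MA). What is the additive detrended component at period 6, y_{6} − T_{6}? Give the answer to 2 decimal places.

-48.89

Trend T_6 = (74.9 + 66.8 + 45.8 + 12.4 + 82.5 + 114.7 + 31.9) / 7 = 429.0/7 = 61.2857
Detrended value: 12.4 − 61.2857 = -48.89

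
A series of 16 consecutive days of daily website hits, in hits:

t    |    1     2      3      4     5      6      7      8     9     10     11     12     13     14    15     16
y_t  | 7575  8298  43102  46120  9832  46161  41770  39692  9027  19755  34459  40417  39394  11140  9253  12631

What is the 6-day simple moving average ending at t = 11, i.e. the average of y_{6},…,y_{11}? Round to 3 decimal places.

31810.667

Sum of periods 6–11: 46161 + 41770 + 39692 + 9027 + 19755 + 34459 = 190864
Divide by 6: 190864 / 6 = 31810.667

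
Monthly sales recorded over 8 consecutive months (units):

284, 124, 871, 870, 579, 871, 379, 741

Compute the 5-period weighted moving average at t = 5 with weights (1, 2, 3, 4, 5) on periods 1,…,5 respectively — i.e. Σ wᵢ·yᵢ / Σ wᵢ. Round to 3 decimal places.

Weighted sum: 1·284 + 2·124 + 3·871 + 4·870 + 5·579 = 284 + 248 + 2613 + 3480 + 2895 = 9520
Weight total: 1 + 2 + 3 + 4 + 5 = 15
WMA = 9520 / 15 = 634.667

634.667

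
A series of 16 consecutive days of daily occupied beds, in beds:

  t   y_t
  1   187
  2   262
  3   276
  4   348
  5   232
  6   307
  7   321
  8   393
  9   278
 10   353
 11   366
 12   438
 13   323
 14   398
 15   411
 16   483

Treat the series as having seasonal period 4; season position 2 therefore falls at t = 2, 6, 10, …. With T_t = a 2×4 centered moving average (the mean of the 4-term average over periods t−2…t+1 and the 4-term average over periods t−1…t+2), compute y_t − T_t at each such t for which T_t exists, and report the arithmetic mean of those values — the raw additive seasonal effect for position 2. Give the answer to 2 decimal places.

-0.29

Season position 2 occurs at t = 6, 10, 14 (where T_t is defined).
t=6: T_6 = 307.6250; y_6 − T_6 = 307 − 307.6250 = -0.6250
t=10: T_10 = 353.1250; y_10 − T_10 = 353 − 353.1250 = -0.1250
t=14: T_14 = 398.1250; y_14 − T_14 = 398 − 398.1250 = -0.1250
Mean deviation: (-0.6250 + -0.1250 + -0.1250) / 3 = -0.29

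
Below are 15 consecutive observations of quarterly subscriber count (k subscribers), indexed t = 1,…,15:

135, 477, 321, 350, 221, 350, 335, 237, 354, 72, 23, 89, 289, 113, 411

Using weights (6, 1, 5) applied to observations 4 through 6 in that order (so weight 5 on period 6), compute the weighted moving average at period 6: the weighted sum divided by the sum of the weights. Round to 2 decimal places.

Weighted sum: 6·350 + 1·221 + 5·350 = 2100 + 221 + 1750 = 4071
Weight total: 6 + 1 + 5 = 12
WMA = 4071 / 12 = 339.25

339.25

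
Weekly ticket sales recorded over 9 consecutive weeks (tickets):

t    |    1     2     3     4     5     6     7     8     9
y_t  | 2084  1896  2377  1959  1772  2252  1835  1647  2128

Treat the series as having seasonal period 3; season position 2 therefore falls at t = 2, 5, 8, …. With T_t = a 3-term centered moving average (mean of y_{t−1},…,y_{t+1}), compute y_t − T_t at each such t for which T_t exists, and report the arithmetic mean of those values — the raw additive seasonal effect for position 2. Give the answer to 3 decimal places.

Season position 2 occurs at t = 2, 5, 8 (where T_t is defined).
t=2: T_2 = 2119.00000; y_2 − T_2 = 1896 − 2119.00000 = -223.00000
t=5: T_5 = 1994.33333; y_5 − T_5 = 1772 − 1994.33333 = -222.33333
t=8: T_8 = 1870.00000; y_8 − T_8 = 1647 − 1870.00000 = -223.00000
Mean deviation: (-223.00000 + -222.33333 + -223.00000) / 3 = -222.778

-222.778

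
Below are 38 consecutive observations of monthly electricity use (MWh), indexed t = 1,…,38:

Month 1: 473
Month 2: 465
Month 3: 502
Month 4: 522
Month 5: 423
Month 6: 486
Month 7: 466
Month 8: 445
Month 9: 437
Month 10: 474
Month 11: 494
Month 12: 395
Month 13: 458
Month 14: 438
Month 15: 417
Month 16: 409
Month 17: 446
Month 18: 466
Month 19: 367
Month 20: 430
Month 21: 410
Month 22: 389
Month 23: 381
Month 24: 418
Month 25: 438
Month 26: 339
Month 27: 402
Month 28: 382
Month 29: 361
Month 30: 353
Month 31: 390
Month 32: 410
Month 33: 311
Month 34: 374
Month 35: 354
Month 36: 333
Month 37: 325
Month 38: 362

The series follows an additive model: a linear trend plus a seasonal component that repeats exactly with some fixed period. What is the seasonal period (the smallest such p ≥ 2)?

7

First differences y_{t+1} − y_t: -8, 37, 20, -99, 63, -20, -21, -8, 37, 20, -99, 63, -20, -21, -8, 37, …
The difference pattern repeats every 7 terms and not for any smaller step, so p = 7.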